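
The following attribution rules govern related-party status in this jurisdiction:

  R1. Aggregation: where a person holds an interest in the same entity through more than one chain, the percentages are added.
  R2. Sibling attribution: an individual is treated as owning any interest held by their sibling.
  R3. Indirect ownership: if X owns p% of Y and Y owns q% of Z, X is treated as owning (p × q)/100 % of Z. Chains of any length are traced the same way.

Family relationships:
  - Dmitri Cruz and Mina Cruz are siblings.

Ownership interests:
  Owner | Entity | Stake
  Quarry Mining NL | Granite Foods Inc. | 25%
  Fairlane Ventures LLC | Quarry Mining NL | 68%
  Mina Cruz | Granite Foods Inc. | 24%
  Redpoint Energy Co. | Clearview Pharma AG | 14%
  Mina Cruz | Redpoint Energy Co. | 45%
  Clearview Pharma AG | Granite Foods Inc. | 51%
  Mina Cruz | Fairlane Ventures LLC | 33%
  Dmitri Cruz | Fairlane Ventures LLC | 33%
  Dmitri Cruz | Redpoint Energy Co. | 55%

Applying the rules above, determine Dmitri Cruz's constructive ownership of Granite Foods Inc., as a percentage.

By sibling attribution (R2), Dmitri Cruz is treated as also owning Mina Cruz's interest in Fairlane Ventures LLC, giving 33% + 33% = 66%.
By sibling attribution (R2), Dmitri Cruz is treated as also owning Mina Cruz's interest in Redpoint Energy Co, giving 55% + 45% = 100%.
By sibling attribution (R2), Dmitri Cruz is treated as owning Mina Cruz's 24% interest in Granite Foods Inc.
Chain via Fairlane Ventures LLC → Quarry Mining NL (R3): 66% × 68% × 25% = 11.22% of Granite Foods Inc.
Chain via Redpoint Energy Co. → Clearview Pharma AG (R3): 100% × 14% × 51% = 7.14% of Granite Foods Inc.
Direct interest in Granite Foods Inc: 24%.
Aggregating (R1): 11.22% + 7.14% + 24% = 42.36%.

42.36%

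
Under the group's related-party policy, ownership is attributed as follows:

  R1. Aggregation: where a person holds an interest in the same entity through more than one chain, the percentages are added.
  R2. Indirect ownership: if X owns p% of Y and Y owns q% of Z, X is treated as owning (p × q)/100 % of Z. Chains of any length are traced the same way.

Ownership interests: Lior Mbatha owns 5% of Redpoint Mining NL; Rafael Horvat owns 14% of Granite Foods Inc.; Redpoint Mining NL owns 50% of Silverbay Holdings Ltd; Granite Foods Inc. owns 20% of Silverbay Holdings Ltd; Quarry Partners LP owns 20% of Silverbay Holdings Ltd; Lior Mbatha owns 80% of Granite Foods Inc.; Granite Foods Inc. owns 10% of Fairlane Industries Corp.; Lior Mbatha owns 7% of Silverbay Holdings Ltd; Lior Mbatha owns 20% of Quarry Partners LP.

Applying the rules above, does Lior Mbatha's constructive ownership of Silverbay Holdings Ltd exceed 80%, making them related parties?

Chain via Granite Foods Inc. (R2): 80% × 20% = 16% of Silverbay Holdings Ltd.
Chain via Redpoint Mining NL (R2): 5% × 50% = 2.5% of Silverbay Holdings Ltd.
Chain via Quarry Partners LP (R2): 20% × 20% = 4% of Silverbay Holdings Ltd.
Direct interest in Silverbay Holdings Ltd: 7%.
Aggregating (R1): 16% + 2.5% + 4% + 7% = 29.5%.
29.5% does not exceed the 80% threshold, so Lior is not a related party to Silverbay Holdings Ltd.

No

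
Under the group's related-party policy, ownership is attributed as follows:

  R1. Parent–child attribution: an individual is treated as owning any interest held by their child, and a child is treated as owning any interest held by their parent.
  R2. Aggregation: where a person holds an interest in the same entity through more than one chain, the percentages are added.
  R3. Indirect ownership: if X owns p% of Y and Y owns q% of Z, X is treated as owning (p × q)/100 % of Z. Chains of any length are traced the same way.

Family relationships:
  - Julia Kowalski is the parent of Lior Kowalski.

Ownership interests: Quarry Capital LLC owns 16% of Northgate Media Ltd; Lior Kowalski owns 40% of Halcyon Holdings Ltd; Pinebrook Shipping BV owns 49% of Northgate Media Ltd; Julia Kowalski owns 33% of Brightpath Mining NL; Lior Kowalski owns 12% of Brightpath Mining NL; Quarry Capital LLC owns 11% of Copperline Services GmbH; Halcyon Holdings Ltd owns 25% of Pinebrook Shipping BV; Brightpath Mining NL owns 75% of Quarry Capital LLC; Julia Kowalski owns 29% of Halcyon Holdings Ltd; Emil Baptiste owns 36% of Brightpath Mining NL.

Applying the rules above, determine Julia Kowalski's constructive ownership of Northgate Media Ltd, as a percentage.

By parent–child attribution (R1), Julia Kowalski is treated as also owning Lior Kowalski's interest in Halcyon Holdings Ltd, giving 29% + 40% = 69%.
By parent–child attribution (R1), Julia Kowalski is treated as also owning Lior Kowalski's interest in Brightpath Mining NL, giving 33% + 12% = 45%.
Chain via Halcyon Holdings Ltd → Pinebrook Shipping BV (R3): 69% × 25% × 49% = 8.4525% of Northgate Media Ltd.
Chain via Brightpath Mining NL → Quarry Capital LLC (R3): 45% × 75% × 16% = 5.4% of Northgate Media Ltd.
Aggregating (R2): 8.4525% + 5.4% = 13.8525%.

13.8525%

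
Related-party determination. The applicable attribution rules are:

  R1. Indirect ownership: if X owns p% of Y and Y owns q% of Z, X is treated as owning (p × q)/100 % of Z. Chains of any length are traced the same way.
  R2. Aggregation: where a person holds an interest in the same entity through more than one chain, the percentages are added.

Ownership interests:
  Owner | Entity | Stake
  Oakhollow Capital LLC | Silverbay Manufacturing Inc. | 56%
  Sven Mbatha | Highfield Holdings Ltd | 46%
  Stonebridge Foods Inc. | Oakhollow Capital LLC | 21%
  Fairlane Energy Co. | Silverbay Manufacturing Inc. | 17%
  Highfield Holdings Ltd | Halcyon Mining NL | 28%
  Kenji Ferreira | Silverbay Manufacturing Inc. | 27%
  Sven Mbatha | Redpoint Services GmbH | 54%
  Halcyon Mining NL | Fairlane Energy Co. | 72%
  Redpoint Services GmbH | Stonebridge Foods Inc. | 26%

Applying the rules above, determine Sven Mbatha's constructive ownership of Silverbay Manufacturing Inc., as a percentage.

Chain via Redpoint Services GmbH → Stonebridge Foods Inc. → Oakhollow Capital LLC (R1): 54% × 26% × 21% × 56% = 1.651104% of Silverbay Manufacturing Inc.
Chain via Highfield Holdings Ltd → Halcyon Mining NL → Fairlane Energy Co. (R1): 46% × 28% × 72% × 17% = 1.576512% of Silverbay Manufacturing Inc.
Aggregating (R2): 1.651104% + 1.576512% = 3.227616%.

3.227616%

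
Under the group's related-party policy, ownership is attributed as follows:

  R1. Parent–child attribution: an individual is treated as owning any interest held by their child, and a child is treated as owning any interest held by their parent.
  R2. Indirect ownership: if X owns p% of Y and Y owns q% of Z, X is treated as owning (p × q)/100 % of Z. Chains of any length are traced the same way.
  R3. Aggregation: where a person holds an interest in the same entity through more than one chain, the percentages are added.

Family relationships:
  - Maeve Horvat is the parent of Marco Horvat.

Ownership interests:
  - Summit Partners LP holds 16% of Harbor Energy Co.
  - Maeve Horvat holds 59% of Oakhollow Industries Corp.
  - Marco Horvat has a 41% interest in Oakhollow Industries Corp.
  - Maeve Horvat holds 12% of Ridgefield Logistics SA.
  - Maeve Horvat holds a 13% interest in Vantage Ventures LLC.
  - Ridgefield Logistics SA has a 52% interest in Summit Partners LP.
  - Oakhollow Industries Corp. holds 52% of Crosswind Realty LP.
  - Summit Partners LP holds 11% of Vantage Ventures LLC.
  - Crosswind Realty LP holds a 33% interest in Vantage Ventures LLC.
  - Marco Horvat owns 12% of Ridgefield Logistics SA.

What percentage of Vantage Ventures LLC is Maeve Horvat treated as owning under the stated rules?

By parent–child attribution (R1), Maeve Horvat is treated as also owning Marco Horvat's interest in Ridgefield Logistics SA, giving 12% + 12% = 24%.
By parent–child attribution (R1), Maeve Horvat is treated as also owning Marco Horvat's interest in Oakhollow Industries Corp, giving 59% + 41% = 100%.
Chain via Ridgefield Logistics SA → Summit Partners LP (R2): 24% × 52% × 11% = 1.3728% of Vantage Ventures LLC.
Chain via Oakhollow Industries Corp. → Crosswind Realty LP (R2): 100% × 52% × 33% = 17.16% of Vantage Ventures LLC.
Direct interest in Vantage Ventures LLC: 13%.
Aggregating (R3): 1.3728% + 17.16% + 13% = 31.5328%.

31.5328%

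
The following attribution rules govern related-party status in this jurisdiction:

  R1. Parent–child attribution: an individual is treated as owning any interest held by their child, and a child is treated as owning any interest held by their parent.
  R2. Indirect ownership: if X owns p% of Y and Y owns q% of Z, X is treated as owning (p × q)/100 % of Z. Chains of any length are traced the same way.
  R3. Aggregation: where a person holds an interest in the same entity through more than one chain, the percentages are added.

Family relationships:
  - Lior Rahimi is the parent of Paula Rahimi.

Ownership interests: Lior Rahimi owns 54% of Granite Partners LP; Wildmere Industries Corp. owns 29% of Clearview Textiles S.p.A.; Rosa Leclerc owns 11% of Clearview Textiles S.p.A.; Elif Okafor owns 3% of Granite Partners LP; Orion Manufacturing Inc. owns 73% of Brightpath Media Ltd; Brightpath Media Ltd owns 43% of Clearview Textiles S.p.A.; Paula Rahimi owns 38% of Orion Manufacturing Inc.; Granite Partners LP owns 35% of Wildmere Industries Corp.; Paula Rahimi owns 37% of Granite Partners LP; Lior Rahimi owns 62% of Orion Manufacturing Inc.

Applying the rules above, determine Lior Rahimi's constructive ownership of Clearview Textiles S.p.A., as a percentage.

By parent–child attribution (R1), Lior Rahimi is treated as also owning Paula Rahimi's interest in Orion Manufacturing Inc, giving 62% + 38% = 100%.
By parent–child attribution (R1), Lior Rahimi is treated as also owning Paula Rahimi's interest in Granite Partners LP, giving 54% + 37% = 91%.
Chain via Orion Manufacturing Inc. → Brightpath Media Ltd (R2): 100% × 73% × 43% = 31.39% of Clearview Textiles S.p.A.
Chain via Granite Partners LP → Wildmere Industries Corp. (R2): 91% × 35% × 29% = 9.2365% of Clearview Textiles S.p.A.
Aggregating (R3): 31.39% + 9.2365% = 40.6265%.

40.6265%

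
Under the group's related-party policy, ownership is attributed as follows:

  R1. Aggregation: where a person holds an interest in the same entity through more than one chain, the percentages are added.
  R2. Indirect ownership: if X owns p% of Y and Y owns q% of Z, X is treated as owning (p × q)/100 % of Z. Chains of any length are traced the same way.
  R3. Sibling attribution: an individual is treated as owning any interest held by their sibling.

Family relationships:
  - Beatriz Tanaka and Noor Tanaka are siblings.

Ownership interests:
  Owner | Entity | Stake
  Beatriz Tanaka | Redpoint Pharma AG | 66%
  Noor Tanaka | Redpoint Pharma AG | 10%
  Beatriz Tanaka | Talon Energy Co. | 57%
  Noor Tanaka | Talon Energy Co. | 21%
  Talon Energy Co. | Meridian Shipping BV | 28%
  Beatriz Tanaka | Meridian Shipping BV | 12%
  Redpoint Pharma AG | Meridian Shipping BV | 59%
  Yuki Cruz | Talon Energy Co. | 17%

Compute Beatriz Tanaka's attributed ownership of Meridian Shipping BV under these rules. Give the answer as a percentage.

By sibling attribution (R3), Beatriz Tanaka is treated as also owning Noor Tanaka's interest in Redpoint Pharma AG, giving 66% + 10% = 76%.
By sibling attribution (R3), Beatriz Tanaka is treated as also owning Noor Tanaka's interest in Talon Energy Co, giving 57% + 21% = 78%.
Chain via Redpoint Pharma AG (R2): 76% × 59% = 44.84% of Meridian Shipping BV.
Chain via Talon Energy Co. (R2): 78% × 28% = 21.84% of Meridian Shipping BV.
Direct interest in Meridian Shipping BV: 12%.
Aggregating (R1): 44.84% + 21.84% + 12% = 78.68%.

78.68%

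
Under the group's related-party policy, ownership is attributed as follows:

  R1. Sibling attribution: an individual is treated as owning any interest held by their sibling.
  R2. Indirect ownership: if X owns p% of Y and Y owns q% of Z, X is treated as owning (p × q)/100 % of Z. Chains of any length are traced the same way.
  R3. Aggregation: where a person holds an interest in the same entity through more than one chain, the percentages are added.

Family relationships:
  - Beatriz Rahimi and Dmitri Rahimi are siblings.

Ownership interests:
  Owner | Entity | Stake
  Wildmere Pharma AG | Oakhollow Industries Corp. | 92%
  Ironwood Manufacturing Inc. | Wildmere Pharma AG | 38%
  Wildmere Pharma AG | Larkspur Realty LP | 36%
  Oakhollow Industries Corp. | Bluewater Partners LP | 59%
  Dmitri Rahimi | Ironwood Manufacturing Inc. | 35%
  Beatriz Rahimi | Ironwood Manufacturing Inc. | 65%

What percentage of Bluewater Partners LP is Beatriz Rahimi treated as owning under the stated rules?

By sibling attribution (R1), Beatriz Rahimi is treated as also owning Dmitri Rahimi's interest in Ironwood Manufacturing Inc, giving 65% + 35% = 100%.
Chain via Ironwood Manufacturing Inc. → Wildmere Pharma AG → Oakhollow Industries Corp. (R2): 100% × 38% × 92% × 59% = 20.6264% of Bluewater Partners LP.

20.6264%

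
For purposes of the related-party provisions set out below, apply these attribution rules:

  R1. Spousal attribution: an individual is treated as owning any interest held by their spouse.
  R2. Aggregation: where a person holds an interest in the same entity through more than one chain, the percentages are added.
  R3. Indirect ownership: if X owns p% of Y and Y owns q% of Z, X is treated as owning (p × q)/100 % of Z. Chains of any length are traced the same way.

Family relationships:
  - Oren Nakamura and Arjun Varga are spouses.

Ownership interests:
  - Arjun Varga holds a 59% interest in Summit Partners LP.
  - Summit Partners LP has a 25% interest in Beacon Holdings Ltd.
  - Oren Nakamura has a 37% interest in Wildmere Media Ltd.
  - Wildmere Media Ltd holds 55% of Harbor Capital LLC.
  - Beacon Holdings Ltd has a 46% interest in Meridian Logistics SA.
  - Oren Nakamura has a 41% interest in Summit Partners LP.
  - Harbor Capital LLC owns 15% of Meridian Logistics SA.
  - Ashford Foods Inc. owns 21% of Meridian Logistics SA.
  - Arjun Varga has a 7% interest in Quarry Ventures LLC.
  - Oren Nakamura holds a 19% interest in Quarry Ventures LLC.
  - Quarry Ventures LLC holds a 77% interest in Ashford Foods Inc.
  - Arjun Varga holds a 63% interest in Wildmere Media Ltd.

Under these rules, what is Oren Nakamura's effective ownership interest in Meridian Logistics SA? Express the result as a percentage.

By spousal attribution (R1), Oren Nakamura is treated as also owning Arjun Varga's interest in Wildmere Media Ltd, giving 37% + 63% = 100%.
By spousal attribution (R1), Oren Nakamura is treated as also owning Arjun Varga's interest in Summit Partners LP, giving 41% + 59% = 100%.
By spousal attribution (R1), Oren Nakamura is treated as also owning Arjun Varga's interest in Quarry Ventures LLC, giving 19% + 7% = 26%.
Chain via Wildmere Media Ltd → Harbor Capital LLC (R3): 100% × 55% × 15% = 8.25% of Meridian Logistics SA.
Chain via Summit Partners LP → Beacon Holdings Ltd (R3): 100% × 25% × 46% = 11.5% of Meridian Logistics SA.
Chain via Quarry Ventures LLC → Ashford Foods Inc. (R3): 26% × 77% × 21% = 4.2042% of Meridian Logistics SA.
Aggregating (R2): 8.25% + 11.5% + 4.2042% = 23.9542%.

23.9542%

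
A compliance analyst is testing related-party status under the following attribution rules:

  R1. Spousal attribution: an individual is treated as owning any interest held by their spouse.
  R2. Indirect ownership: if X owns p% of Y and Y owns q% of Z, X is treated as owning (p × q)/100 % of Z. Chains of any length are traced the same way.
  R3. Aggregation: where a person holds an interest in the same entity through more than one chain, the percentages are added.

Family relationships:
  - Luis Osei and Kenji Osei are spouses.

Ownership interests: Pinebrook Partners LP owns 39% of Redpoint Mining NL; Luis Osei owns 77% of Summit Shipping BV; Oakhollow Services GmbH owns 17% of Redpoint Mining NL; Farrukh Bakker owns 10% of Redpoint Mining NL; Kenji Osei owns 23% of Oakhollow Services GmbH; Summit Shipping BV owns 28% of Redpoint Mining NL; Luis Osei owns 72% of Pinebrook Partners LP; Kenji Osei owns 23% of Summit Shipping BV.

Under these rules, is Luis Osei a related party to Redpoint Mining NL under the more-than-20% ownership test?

Yes

By spousal attribution (R1), Luis Osei is treated as also owning Kenji Osei's interest in Summit Shipping BV, giving 77% + 23% = 100%.
By spousal attribution (R1), Luis Osei is treated as owning Kenji Osei's 23% interest in Oakhollow Services GmbH.
Chain via Pinebrook Partners LP (R2): 72% × 39% = 28.08% of Redpoint Mining NL.
Chain via Summit Shipping BV (R2): 100% × 28% = 28% of Redpoint Mining NL.
Chain via Oakhollow Services GmbH (R2): 23% × 17% = 3.91% of Redpoint Mining NL.
Aggregating (R3): 28.08% + 28% + 3.91% = 59.99%.
59.99% exceeds the 20% threshold, so Luis is a related party to Redpoint Mining NL.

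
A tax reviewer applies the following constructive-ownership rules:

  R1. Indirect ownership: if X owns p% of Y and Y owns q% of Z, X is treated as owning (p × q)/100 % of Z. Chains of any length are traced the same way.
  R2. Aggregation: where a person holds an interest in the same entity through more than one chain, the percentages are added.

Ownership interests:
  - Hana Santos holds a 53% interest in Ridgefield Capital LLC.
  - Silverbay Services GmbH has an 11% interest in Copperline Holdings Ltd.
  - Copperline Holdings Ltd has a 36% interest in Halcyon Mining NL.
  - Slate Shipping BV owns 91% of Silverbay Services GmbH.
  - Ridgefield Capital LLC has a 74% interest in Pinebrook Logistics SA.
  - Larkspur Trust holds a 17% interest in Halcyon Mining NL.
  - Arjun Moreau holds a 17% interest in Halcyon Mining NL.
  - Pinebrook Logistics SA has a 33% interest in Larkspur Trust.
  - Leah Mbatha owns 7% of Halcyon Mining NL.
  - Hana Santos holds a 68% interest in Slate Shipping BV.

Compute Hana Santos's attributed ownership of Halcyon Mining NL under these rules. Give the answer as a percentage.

4.65069%

Chain via Slate Shipping BV → Silverbay Services GmbH → Copperline Holdings Ltd (R1): 68% × 91% × 11% × 36% = 2.450448% of Halcyon Mining NL.
Chain via Ridgefield Capital LLC → Pinebrook Logistics SA → Larkspur Trust (R1): 53% × 74% × 33% × 17% = 2.200242% of Halcyon Mining NL.
Aggregating (R2): 2.450448% + 2.200242% = 4.65069%.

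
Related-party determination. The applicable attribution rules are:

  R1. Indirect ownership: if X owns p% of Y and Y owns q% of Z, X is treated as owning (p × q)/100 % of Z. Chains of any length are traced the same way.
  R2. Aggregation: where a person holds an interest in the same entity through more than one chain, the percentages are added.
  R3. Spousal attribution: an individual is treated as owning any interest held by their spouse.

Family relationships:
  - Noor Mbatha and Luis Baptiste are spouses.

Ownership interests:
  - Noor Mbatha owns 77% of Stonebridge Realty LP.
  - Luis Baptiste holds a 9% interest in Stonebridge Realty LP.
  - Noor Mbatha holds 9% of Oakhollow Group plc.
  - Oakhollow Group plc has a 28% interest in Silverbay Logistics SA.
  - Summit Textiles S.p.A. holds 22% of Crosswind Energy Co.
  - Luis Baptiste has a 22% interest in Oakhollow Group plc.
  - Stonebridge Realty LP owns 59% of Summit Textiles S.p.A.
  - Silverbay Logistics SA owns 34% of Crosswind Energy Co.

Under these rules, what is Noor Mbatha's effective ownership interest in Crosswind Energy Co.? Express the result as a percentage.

14.114%

By spousal attribution (R3), Noor Mbatha is treated as also owning Luis Baptiste's interest in Oakhollow Group plc, giving 9% + 22% = 31%.
By spousal attribution (R3), Noor Mbatha is treated as also owning Luis Baptiste's interest in Stonebridge Realty LP, giving 77% + 9% = 86%.
Chain via Oakhollow Group plc → Silverbay Logistics SA (R1): 31% × 28% × 34% = 2.9512% of Crosswind Energy Co.
Chain via Stonebridge Realty LP → Summit Textiles S.p.A. (R1): 86% × 59% × 22% = 11.1628% of Crosswind Energy Co.
Aggregating (R2): 2.9512% + 11.1628% = 14.114%.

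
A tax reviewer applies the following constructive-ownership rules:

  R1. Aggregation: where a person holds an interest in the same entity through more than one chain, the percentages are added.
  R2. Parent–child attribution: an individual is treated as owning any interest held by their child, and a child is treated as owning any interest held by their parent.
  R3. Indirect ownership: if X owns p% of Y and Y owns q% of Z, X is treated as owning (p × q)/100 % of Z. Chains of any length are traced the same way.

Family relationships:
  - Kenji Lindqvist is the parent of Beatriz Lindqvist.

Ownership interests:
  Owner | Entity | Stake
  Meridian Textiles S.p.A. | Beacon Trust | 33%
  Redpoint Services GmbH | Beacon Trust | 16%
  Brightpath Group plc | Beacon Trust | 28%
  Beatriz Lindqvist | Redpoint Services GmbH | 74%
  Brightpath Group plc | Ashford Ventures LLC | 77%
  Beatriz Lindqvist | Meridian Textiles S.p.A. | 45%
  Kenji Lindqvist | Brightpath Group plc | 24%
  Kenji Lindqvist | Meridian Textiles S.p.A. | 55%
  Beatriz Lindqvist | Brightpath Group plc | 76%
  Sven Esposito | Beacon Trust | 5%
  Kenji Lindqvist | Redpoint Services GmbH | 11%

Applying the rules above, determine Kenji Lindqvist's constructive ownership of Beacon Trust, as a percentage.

By parent–child attribution (R2), Kenji Lindqvist is treated as also owning Beatriz Lindqvist's interest in Brightpath Group plc, giving 24% + 76% = 100%.
By parent–child attribution (R2), Kenji Lindqvist is treated as also owning Beatriz Lindqvist's interest in Meridian Textiles S.p.A, giving 55% + 45% = 100%.
By parent–child attribution (R2), Kenji Lindqvist is treated as also owning Beatriz Lindqvist's interest in Redpoint Services GmbH, giving 11% + 74% = 85%.
Chain via Brightpath Group plc (R3): 100% × 28% = 28% of Beacon Trust.
Chain via Meridian Textiles S.p.A. (R3): 100% × 33% = 33% of Beacon Trust.
Chain via Redpoint Services GmbH (R3): 85% × 16% = 13.6% of Beacon Trust.
Aggregating (R1): 28% + 33% + 13.6% = 74.6%.

74.6%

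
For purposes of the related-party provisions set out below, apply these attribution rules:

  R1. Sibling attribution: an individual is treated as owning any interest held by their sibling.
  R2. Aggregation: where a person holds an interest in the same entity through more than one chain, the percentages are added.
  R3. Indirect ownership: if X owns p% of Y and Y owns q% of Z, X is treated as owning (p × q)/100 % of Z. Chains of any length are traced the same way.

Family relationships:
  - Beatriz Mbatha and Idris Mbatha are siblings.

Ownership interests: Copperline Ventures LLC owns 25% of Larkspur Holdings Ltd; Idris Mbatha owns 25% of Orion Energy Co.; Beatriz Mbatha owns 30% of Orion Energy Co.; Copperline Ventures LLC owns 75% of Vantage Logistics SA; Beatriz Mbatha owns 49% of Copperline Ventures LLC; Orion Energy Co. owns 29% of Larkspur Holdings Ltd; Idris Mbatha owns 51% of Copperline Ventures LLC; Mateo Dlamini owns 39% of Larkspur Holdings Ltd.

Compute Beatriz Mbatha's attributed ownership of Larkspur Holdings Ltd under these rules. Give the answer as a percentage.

40.95%

By sibling attribution (R1), Beatriz Mbatha is treated as also owning Idris Mbatha's interest in Copperline Ventures LLC, giving 49% + 51% = 100%.
By sibling attribution (R1), Beatriz Mbatha is treated as also owning Idris Mbatha's interest in Orion Energy Co, giving 30% + 25% = 55%.
Chain via Copperline Ventures LLC (R3): 100% × 25% = 25% of Larkspur Holdings Ltd.
Chain via Orion Energy Co. (R3): 55% × 29% = 15.95% of Larkspur Holdings Ltd.
Aggregating (R2): 25% + 15.95% = 40.95%.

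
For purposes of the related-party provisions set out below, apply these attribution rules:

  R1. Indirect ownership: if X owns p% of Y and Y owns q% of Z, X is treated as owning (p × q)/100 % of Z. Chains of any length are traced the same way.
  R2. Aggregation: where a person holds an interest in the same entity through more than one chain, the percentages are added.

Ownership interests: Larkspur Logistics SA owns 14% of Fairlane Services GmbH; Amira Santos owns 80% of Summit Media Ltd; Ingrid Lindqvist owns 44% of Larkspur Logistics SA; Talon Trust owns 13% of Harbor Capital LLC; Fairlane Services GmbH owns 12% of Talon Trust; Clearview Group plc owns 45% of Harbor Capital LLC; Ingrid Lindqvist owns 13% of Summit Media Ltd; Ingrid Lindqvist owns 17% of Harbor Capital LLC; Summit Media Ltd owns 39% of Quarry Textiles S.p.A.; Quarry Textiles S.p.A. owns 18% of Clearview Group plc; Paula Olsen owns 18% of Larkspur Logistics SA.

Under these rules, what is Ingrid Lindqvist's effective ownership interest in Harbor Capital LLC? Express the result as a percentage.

17.506766%

Chain via Summit Media Ltd → Quarry Textiles S.p.A. → Clearview Group plc (R1): 13% × 39% × 18% × 45% = 0.41067% of Harbor Capital LLC.
Chain via Larkspur Logistics SA → Fairlane Services GmbH → Talon Trust (R1): 44% × 14% × 12% × 13% = 0.096096% of Harbor Capital LLC.
Direct interest in Harbor Capital LLC: 17%.
Aggregating (R2): 0.41067% + 0.096096% + 17% = 17.506766%.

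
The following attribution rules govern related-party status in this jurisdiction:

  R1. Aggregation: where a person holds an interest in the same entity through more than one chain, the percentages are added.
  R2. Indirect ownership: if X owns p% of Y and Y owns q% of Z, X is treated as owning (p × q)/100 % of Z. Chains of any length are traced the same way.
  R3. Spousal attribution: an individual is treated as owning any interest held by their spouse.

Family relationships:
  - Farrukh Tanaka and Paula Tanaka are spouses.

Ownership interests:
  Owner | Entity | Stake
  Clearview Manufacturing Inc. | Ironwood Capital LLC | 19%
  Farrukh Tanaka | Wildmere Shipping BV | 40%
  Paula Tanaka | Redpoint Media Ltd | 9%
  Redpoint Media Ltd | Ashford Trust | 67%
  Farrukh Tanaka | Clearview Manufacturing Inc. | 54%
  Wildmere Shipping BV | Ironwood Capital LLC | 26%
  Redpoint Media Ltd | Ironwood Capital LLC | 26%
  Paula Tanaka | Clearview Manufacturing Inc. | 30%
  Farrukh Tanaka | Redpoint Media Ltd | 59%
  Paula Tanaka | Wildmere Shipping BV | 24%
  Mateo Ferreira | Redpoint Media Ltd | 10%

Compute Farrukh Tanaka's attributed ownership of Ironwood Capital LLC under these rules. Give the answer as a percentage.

50.28%

By spousal attribution (R3), Farrukh Tanaka is treated as also owning Paula Tanaka's interest in Wildmere Shipping BV, giving 40% + 24% = 64%.
By spousal attribution (R3), Farrukh Tanaka is treated as also owning Paula Tanaka's interest in Clearview Manufacturing Inc, giving 54% + 30% = 84%.
By spousal attribution (R3), Farrukh Tanaka is treated as also owning Paula Tanaka's interest in Redpoint Media Ltd, giving 59% + 9% = 68%.
Chain via Wildmere Shipping BV (R2): 64% × 26% = 16.64% of Ironwood Capital LLC.
Chain via Clearview Manufacturing Inc. (R2): 84% × 19% = 15.96% of Ironwood Capital LLC.
Chain via Redpoint Media Ltd (R2): 68% × 26% = 17.68% of Ironwood Capital LLC.
Aggregating (R1): 16.64% + 15.96% + 17.68% = 50.28%.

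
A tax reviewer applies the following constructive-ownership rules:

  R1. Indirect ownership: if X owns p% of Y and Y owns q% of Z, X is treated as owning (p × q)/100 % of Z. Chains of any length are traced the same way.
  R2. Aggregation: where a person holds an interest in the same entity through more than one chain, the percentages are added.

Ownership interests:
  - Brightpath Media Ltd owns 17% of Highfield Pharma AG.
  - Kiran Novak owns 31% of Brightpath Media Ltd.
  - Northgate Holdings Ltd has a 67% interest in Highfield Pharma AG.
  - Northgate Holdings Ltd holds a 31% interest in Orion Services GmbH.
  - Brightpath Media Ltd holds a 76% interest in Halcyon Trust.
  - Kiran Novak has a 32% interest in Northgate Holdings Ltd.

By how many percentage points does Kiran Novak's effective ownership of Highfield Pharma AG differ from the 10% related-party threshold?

Chain via Northgate Holdings Ltd (R1): 32% × 67% = 21.44% of Highfield Pharma AG.
Chain via Brightpath Media Ltd (R1): 31% × 17% = 5.27% of Highfield Pharma AG.
Aggregating (R2): 21.44% + 5.27% = 26.71%.
26.71% exceeds the 10% threshold by 16.71 percentage points.

16.71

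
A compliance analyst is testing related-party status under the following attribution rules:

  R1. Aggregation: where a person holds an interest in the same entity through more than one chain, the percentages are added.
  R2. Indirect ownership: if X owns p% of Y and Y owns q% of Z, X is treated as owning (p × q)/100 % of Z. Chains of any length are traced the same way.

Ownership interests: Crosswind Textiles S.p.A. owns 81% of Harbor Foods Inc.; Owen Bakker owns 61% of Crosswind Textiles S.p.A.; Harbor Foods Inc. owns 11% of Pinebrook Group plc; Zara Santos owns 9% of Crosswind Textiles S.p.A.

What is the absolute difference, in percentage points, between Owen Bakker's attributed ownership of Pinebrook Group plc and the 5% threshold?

0.4351

Chain via Crosswind Textiles S.p.A. → Harbor Foods Inc. (R2): 61% × 81% × 11% = 5.4351% of Pinebrook Group plc.
5.4351% exceeds the 5% threshold by 0.4351 percentage points.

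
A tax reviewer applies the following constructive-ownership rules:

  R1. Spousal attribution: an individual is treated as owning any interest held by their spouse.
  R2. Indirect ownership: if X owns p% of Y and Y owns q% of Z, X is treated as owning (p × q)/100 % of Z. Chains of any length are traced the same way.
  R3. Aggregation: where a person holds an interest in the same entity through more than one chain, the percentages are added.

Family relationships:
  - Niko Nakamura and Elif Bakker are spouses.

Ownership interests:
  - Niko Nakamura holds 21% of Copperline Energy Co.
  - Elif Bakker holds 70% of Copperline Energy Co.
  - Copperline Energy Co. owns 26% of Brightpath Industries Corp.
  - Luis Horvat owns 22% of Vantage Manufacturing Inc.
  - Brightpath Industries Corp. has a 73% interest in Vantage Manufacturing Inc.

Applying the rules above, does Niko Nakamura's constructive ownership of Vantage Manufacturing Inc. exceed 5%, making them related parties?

Yes

By spousal attribution (R1), Niko Nakamura is treated as also owning Elif Bakker's interest in Copperline Energy Co, giving 21% + 70% = 91%.
Chain via Copperline Energy Co. → Brightpath Industries Corp. (R2): 91% × 26% × 73% = 17.2718% of Vantage Manufacturing Inc.
17.2718% exceeds the 5% threshold, so Niko is a related party to Vantage Manufacturing Inc.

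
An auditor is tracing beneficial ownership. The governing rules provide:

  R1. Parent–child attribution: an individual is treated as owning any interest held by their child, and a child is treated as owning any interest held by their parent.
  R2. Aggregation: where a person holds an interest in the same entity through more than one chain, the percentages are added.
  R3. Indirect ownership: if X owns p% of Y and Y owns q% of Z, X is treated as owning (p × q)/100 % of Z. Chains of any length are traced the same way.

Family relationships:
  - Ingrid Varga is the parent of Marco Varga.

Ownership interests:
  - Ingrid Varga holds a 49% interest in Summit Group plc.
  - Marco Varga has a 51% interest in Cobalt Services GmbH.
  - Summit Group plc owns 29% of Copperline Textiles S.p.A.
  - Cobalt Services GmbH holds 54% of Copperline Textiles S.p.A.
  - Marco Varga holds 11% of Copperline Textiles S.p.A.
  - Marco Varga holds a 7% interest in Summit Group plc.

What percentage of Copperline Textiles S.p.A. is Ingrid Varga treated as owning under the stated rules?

By parent–child attribution (R1), Ingrid Varga is treated as also owning Marco Varga's interest in Summit Group plc, giving 49% + 7% = 56%.
By parent–child attribution (R1), Ingrid Varga is treated as owning Marco Varga's 51% interest in Cobalt Services GmbH.
By parent–child attribution (R1), Ingrid Varga is treated as owning Marco Varga's 11% interest in Copperline Textiles S.p.A.
Chain via Summit Group plc (R3): 56% × 29% = 16.24% of Copperline Textiles S.p.A.
Chain via Cobalt Services GmbH (R3): 51% × 54% = 27.54% of Copperline Textiles S.p.A.
Direct interest in Copperline Textiles S.p.A: 11%.
Aggregating (R2): 16.24% + 27.54% + 11% = 54.78%.

54.78%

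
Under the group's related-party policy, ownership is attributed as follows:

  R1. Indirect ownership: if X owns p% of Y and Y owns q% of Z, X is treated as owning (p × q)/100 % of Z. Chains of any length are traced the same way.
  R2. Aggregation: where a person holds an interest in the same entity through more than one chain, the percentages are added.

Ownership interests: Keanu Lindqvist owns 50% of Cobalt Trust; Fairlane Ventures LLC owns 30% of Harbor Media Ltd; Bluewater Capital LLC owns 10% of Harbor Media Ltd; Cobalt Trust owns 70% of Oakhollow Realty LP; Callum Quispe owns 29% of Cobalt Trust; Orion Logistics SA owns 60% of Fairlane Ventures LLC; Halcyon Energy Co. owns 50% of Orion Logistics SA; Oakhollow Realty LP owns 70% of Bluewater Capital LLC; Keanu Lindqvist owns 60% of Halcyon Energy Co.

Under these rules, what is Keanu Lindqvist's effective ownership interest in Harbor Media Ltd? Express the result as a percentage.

Chain via Halcyon Energy Co. → Orion Logistics SA → Fairlane Ventures LLC (R1): 60% × 50% × 60% × 30% = 5.4% of Harbor Media Ltd.
Chain via Cobalt Trust → Oakhollow Realty LP → Bluewater Capital LLC (R1): 50% × 70% × 70% × 10% = 2.45% of Harbor Media Ltd.
Aggregating (R2): 5.4% + 2.45% = 7.85%.

7.85%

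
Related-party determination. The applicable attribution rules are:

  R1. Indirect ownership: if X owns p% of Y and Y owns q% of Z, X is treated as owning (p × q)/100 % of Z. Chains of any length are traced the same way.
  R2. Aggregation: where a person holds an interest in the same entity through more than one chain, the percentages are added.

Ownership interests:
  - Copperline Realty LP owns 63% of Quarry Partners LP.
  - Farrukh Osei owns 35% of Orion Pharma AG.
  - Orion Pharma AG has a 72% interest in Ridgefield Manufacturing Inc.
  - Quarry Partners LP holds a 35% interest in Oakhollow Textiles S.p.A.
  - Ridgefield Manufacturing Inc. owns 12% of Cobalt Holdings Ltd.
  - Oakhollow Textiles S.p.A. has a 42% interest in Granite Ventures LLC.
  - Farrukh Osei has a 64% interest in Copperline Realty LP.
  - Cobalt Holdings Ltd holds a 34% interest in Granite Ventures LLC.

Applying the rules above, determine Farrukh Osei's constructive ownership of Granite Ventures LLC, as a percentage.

6.9552%

Chain via Orion Pharma AG → Ridgefield Manufacturing Inc. → Cobalt Holdings Ltd (R1): 35% × 72% × 12% × 34% = 1.02816% of Granite Ventures LLC.
Chain via Copperline Realty LP → Quarry Partners LP → Oakhollow Textiles S.p.A. (R1): 64% × 63% × 35% × 42% = 5.92704% of Granite Ventures LLC.
Aggregating (R2): 1.02816% + 5.92704% = 6.9552%.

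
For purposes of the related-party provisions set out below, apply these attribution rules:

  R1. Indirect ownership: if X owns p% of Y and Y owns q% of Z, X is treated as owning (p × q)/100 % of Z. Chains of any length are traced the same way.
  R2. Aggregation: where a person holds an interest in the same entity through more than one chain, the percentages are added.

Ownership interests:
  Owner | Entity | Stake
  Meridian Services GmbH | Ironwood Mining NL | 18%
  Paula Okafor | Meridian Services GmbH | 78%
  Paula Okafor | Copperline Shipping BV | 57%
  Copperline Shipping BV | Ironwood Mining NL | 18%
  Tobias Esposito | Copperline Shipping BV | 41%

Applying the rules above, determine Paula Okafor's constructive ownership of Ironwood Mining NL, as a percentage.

Chain via Copperline Shipping BV (R1): 57% × 18% = 10.26% of Ironwood Mining NL.
Chain via Meridian Services GmbH (R1): 78% × 18% = 14.04% of Ironwood Mining NL.
Aggregating (R2): 10.26% + 14.04% = 24.3%.

24.3%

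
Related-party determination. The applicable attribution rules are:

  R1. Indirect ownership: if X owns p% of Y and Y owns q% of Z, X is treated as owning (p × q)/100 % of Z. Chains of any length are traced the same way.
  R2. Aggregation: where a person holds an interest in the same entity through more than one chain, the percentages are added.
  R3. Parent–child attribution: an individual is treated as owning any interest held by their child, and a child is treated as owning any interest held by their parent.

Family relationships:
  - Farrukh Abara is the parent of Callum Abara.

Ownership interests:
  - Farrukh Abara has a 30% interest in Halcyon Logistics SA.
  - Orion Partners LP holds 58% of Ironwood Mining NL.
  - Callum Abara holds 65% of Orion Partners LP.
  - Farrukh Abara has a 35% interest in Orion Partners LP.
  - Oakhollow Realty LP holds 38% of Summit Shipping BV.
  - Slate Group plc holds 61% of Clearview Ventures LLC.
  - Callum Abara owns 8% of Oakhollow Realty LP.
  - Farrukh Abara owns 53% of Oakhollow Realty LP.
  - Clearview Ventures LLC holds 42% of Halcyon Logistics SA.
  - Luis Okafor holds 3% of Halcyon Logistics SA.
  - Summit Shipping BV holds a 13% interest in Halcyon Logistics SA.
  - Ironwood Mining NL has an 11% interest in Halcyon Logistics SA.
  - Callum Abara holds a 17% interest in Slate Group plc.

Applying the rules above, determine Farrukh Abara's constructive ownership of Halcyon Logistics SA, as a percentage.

43.7488%

By parent–child attribution (R3), Farrukh Abara is treated as also owning Callum Abara's interest in Oakhollow Realty LP, giving 53% + 8% = 61%.
By parent–child attribution (R3), Farrukh Abara is treated as also owning Callum Abara's interest in Orion Partners LP, giving 35% + 65% = 100%.
By parent–child attribution (R3), Farrukh Abara is treated as owning Callum Abara's 17% interest in Slate Group plc.
Chain via Oakhollow Realty LP → Summit Shipping BV (R1): 61% × 38% × 13% = 3.0134% of Halcyon Logistics SA.
Chain via Orion Partners LP → Ironwood Mining NL (R1): 100% × 58% × 11% = 6.38% of Halcyon Logistics SA.
Direct interest in Halcyon Logistics SA: 30%.
Chain via Slate Group plc → Clearview Ventures LLC (R1): 17% × 61% × 42% = 4.3554% of Halcyon Logistics SA.
Aggregating (R2): 3.0134% + 6.38% + 30% + 4.3554% = 43.7488%.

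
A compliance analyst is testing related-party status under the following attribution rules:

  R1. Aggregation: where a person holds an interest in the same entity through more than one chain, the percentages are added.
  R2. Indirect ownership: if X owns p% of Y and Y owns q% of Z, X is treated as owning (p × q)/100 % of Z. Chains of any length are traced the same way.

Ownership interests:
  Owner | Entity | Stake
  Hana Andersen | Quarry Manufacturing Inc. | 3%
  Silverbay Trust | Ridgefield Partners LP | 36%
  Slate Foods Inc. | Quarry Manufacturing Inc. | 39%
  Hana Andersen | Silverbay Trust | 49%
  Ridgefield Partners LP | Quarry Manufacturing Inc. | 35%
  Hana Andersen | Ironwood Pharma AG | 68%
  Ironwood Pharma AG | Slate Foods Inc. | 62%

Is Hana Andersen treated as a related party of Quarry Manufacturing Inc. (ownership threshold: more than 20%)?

Chain via Silverbay Trust → Ridgefield Partners LP (R2): 49% × 36% × 35% = 6.174% of Quarry Manufacturing Inc.
Chain via Ironwood Pharma AG → Slate Foods Inc. (R2): 68% × 62% × 39% = 16.4424% of Quarry Manufacturing Inc.
Direct interest in Quarry Manufacturing Inc: 3%.
Aggregating (R1): 6.174% + 16.4424% + 3% = 25.6164%.
25.6164% exceeds the 20% threshold, so Hana is a related party to Quarry Manufacturing Inc.

Yes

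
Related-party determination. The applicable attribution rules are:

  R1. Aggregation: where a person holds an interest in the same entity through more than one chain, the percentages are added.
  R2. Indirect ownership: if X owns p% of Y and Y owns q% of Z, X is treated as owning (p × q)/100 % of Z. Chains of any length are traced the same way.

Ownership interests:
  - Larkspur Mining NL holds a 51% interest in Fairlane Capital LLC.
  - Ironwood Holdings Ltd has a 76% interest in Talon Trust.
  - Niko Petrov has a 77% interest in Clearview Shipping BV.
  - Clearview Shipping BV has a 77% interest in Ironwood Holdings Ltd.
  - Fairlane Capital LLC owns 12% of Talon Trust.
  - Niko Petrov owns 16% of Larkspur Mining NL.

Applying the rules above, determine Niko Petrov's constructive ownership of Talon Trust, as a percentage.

Chain via Clearview Shipping BV → Ironwood Holdings Ltd (R2): 77% × 77% × 76% = 45.0604% of Talon Trust.
Chain via Larkspur Mining NL → Fairlane Capital LLC (R2): 16% × 51% × 12% = 0.9792% of Talon Trust.
Aggregating (R1): 45.0604% + 0.9792% = 46.0396%.

46.0396%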